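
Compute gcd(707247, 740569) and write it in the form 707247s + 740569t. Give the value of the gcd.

Repeated division:
740569 = 1×707247 + 33322
707247 = 21×33322 + 7485
33322 = 4×7485 + 3382
7485 = 2×3382 + 721
3382 = 4×721 + 498
721 = 1×498 + 223
498 = 2×223 + 52
223 = 4×52 + 15
52 = 3×15 + 7
15 = 2×7 + 1
7 = 7×1 + 0
gcd(707247, 740569) = 1.
Working backward:
1 = 15 − 2·7
1 = −2·52 + 7·15
1 = 7·223 − 30·52
1 = −30·498 + 67·223
1 = 67·721 − 97·498
1 = −97·3382 + 455·721
1 = 455·7485 − 1007·3382
1 = −1007·33322 + 4483·7485
1 = 4483·707247 − 95150·33322
1 = −95150·740569 + 99633·707247
So 1 = (-95150)·740569 + (99633)·707247.

1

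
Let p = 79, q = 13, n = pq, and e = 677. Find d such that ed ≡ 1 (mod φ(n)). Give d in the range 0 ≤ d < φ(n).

365

φ(n) = (p−1)(q−1) = 78·12 = 936.
Need d with 677·d ≡ 1 (mod 936). Apply the extended Euclidean algorithm:
936 = 1*677 + 259
677 = 2*259 + 159
259 = 1*159 + 100
159 = 1*100 + 59
100 = 1*59 + 41
59 = 1*41 + 18
41 = 2*18 + 5
18 = 3*5 + 3
5 = 1*3 + 2
3 = 1*2 + 1
2 = 2*1 + 0
Back-substitute:
1 = 3 − 2
1 = −5 + 2·3
1 = 2·18 − 7·5
1 = −7·41 + 16·18
1 = 16·59 − 23·41
1 = −23·100 + 39·59
1 = 39·159 − 62·100
1 = −62·259 + 101·159
1 = 101·677 − 264·259
1 = −264·936 + 365·677
So 677·365 ≡ 1 (mod 936), hence d = 365.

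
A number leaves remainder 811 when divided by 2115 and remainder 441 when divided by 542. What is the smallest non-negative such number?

686071

Write x = 811 + 2115·k. Then 2115·k ≡ 441 − 811 ≡ 172 (mod 542).
Need 2115⁻¹ mod 542. Extended Euclid on (542, 489):
542 = 1*489 + 53
489 = 9*53 + 12
53 = 4*12 + 5
12 = 2*5 + 2
5 = 2*2 + 1
2 = 2*1 + 0
Back-substitute:
1 = 5 − 2·2
1 = −2·12 + 5·5
1 = 5·53 − 22·12
1 = −22·489 + 203·53
1 = 203·542 − 225·489
2115⁻¹ ≡ 317 (mod 542), so k ≡ 317·172 ≡ 324 (mod 542).
x = 811 + 2115·324 = 686071.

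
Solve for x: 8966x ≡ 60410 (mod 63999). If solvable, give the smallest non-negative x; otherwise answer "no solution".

32770

First find gcd(8966, 63999):
63999 = 7·8966 + 1237
8966 = 7·1237 + 307
1237 = 4·307 + 9
307 = 34·9 + 1
9 = 9·1 + 0
gcd = 1, so a unique solution mod 63999 exists.
Back-substitute for the Bézout coefficients:
1 = 307 − 34·9
1 = −34·1237 + 137·307
1 = 137·8966 − 993·1237
1 = −993·63999 + 7088·8966
So 8966·(7088) ≡ 1 (mod 63999), giving 8966⁻¹ ≡ 7088.
x ≡ 8966⁻¹·60410 ≡ 7088·60410 ≡ 32770 (mod 63999).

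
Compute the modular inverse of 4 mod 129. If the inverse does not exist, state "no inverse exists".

Apply the Euclidean algorithm to 129 and 4:
129 = 32·4 + 1
4 = 4·1 + 0
Since gcd(4, 129) = 1, back-substitute to write 1 as a combination:
1 = 129 − 32·4
Thus 4·(-32) ≡ 1 (mod 129); reducing, -32 mod 129 = 97.

97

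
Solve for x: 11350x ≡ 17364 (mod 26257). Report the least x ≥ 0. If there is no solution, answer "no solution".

3814

First find gcd(11350, 26257):
26257 = 2×11350 + 3557
11350 = 3×3557 + 679
3557 = 5×679 + 162
679 = 4×162 + 31
162 = 5×31 + 7
31 = 4×7 + 3
7 = 2×3 + 1
3 = 3×1 + 0
gcd = 1, so a unique solution mod 26257 exists.
Back-substitute for the Bézout coefficients:
1 = 7 − 2·3
1 = −2·31 + 9·7
1 = 9·162 − 47·31
1 = −47·679 + 197·162
1 = 197·3557 − 1032·679
1 = −1032·11350 + 3293·3557
1 = 3293·26257 − 7618·11350
So 11350·(-7618) ≡ 1 (mod 26257), giving 11350⁻¹ ≡ 18639.
x ≡ 11350⁻¹·17364 ≡ 18639·17364 ≡ 3814 (mod 26257).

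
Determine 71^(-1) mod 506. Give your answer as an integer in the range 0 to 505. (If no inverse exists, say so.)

gcd(506, 71) by repeated division:
506 = 7·71 + 9
71 = 7·9 + 8
9 = 1·8 + 1
8 = 8·1 + 0
Since gcd(71, 506) = 1, back-substitute to write 1 as a combination:
1 = 9 − 8
1 = −71 + 8·9
1 = 8·506 − 57·71
Thus 71·(-57) ≡ 1 (mod 506); reducing, -57 mod 506 = 449.

449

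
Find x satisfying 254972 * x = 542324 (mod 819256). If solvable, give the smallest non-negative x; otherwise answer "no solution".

72895

First find gcd(254972, 819256):
819256 = 3·254972 + 54340
254972 = 4·54340 + 37612
54340 = 1·37612 + 16728
37612 = 2·16728 + 4156
16728 = 4·4156 + 104
4156 = 39·104 + 100
104 = 1·100 + 4
100 = 25·4 + 0
gcd = 4 and 4 | 542324, so solutions exist. Divide through by 4: 63743x ≡ 135581 (mod 204814).
Now find 63743⁻¹ mod 204814:
204814 = 3·63743 + 13585
63743 = 4·13585 + 9403
13585 = 1·9403 + 4182
9403 = 2·4182 + 1039
4182 = 4·1039 + 26
1039 = 39·26 + 25
26 = 1·25 + 1
25 = 25·1 + 0
Back-substitute:
1 = 26 − 25
1 = −1039 + 40·26
1 = 40·4182 − 161·1039
1 = −161·9403 + 362·4182
1 = 362·13585 − 523·9403
1 = −523·63743 + 2454·13585
1 = 2454·204814 − 7885·63743
So 63743·(-7885) ≡ 1 (mod 204814), i.e. 63743⁻¹ ≡ 196929.
Then x ≡ 196929·135581 ≡ 72895 (mod 204814); the smallest non-negative solution is x = 72895.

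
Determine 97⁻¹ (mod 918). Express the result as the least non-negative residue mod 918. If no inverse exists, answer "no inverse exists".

265

Run Euclid on (918, 97):
918 = 9*97 + 45
97 = 2*45 + 7
45 = 6*7 + 3
7 = 2*3 + 1
3 = 3*1 + 0
gcd = 1, so the inverse exists. Back-substitute:
1 = 7 − 2·3
1 = −2·45 + 13·7
1 = 13·97 − 28·45
1 = −28·918 + 265·97
So 97·265 ≡ 1 (mod 918).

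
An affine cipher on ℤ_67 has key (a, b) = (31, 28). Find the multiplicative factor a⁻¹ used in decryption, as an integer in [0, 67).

13

Run Euclid on (67, 31):
67 = 2·31 + 5
31 = 6·5 + 1
5 = 5·1 + 0
gcd = 1, so the inverse exists. Back-substitute:
1 = 31 − 6·5
1 = −6·67 + 13·31
So 31·13 ≡ 1 (mod 67).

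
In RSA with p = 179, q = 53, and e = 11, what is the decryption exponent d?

φ(n) = (p−1)(q−1) = 178·52 = 9256.
Need d with 11·d ≡ 1 (mod 9256). Apply the extended Euclidean algorithm:
9256 = 841*11 + 5
11 = 2*5 + 1
5 = 5*1 + 0
Back-substitute:
1 = 11 − 2·5
1 = −2·9256 + 1683·11
So 11·1683 ≡ 1 (mod 9256), hence d = 1683.

1683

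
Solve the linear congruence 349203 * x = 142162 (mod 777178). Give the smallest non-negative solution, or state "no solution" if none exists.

First find gcd(349203, 777178):
777178 = 2·349203 + 78772
349203 = 4·78772 + 34115
78772 = 2·34115 + 10542
34115 = 3·10542 + 2489
10542 = 4·2489 + 586
2489 = 4·586 + 145
586 = 4·145 + 6
145 = 24·6 + 1
6 = 6·1 + 0
gcd = 1, so a unique solution mod 777178 exists.
Back-substitute for the Bézout coefficients:
1 = 145 − 24·6
1 = −24·586 + 97·145
1 = 97·2489 − 412·586
1 = −412·10542 + 1745·2489
1 = 1745·34115 − 5647·10542
1 = −5647·78772 + 13039·34115
1 = 13039·349203 − 57803·78772
1 = −57803·777178 + 128645·349203
So 349203·(128645) ≡ 1 (mod 777178), giving 349203⁻¹ ≡ 128645.
x ≡ 349203⁻¹·142162 ≡ 128645·142162 ≡ 654972 (mod 777178).

654972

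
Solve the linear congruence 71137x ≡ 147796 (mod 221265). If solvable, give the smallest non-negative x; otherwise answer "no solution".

18988

First find gcd(71137, 221265):
221265 = 3*71137 + 7854
71137 = 9*7854 + 451
7854 = 17*451 + 187
451 = 2*187 + 77
187 = 2*77 + 33
77 = 2*33 + 11
33 = 3*11 + 0
gcd = 11 and 11 | 147796, so solutions exist. Divide through by 11: 6467x ≡ 13436 (mod 20115).
Now find 6467⁻¹ mod 20115:
20115 = 3*6467 + 714
6467 = 9*714 + 41
714 = 17*41 + 17
41 = 2*17 + 7
17 = 2*7 + 3
7 = 2*3 + 1
3 = 3*1 + 0
Back-substitute:
1 = 7 − 2·3
1 = −2·17 + 5·7
1 = 5·41 − 12·17
1 = −12·714 + 209·41
1 = 209·6467 − 1893·714
1 = −1893·20115 + 5888·6467
So 6467⁻¹ ≡ 5888 (mod 20115).
Then x ≡ 5888·13436 ≡ 18988 (mod 20115); the smallest non-negative solution is x = 18988.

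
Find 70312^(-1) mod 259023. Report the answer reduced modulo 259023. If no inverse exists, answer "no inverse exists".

gcd(259023, 70312) by repeated division:
259023 = 3·70312 + 48087
70312 = 1·48087 + 22225
48087 = 2·22225 + 3637
22225 = 6·3637 + 403
3637 = 9·403 + 10
403 = 40·10 + 3
10 = 3·3 + 1
3 = 3·1 + 0
gcd = 1, so the inverse exists. Back-substitute:
1 = 10 − 3·3
1 = −3·403 + 121·10
1 = 121·3637 − 1092·403
1 = −1092·22225 + 6673·3637
1 = 6673·48087 − 14438·22225
1 = −14438·70312 + 21111·48087
1 = 21111·259023 − 77771·70312
So 70312·(-77771) ≡ 1 (mod 259023), and -77771 ≡ 181252 (mod 259023).

181252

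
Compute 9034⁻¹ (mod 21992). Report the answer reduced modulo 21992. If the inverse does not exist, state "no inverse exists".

Euclidean algorithm on 21992, 9034:
21992 = 2*9034 + 3924
9034 = 2*3924 + 1186
3924 = 3*1186 + 366
1186 = 3*366 + 88
366 = 4*88 + 14
88 = 6*14 + 4
14 = 3*4 + 2
4 = 2*2 + 0
gcd(9034, 21992) = 2 ≠ 1, so 9034 has no multiplicative inverse modulo 21992.

no inverse exists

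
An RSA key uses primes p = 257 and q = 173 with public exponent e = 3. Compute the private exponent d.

29355

φ(n) = (p−1)(q−1) = 256·172 = 44032.
Need d with 3·d ≡ 1 (mod 44032). Apply the extended Euclidean algorithm:
44032 = 14677×3 + 1
3 = 3×1 + 0
Back-substitute:
1 = 44032 − 14677·3
So 3·(-14677) ≡ 1 (mod 44032), hence d ≡ -14677 ≡ 29355 (mod 44032).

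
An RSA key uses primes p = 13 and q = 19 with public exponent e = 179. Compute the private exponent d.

φ(n) = (p−1)(q−1) = 12·18 = 216.
Need d with 179·d ≡ 1 (mod 216). Apply the extended Euclidean algorithm:
216 = 1·179 + 37
179 = 4·37 + 31
37 = 1·31 + 6
31 = 5·6 + 1
6 = 6·1 + 0
Back-substitute:
1 = 31 − 5·6
1 = −5·37 + 6·31
1 = 6·179 − 29·37
1 = −29·216 + 35·179
So 179·35 ≡ 1 (mod 216), hence d = 35.

35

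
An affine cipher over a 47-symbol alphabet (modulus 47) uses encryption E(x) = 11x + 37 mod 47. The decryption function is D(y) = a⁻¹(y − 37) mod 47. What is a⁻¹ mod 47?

30

Apply the Euclidean algorithm to 47 and 11:
47 = 4*11 + 3
11 = 3*3 + 2
3 = 1*2 + 1
2 = 2*1 + 0
gcd = 1, so the inverse exists. Back-substitute:
1 = 3 − 2
1 = −11 + 4·3
1 = 4·47 − 17·11
Hence 11⁻¹ ≡ -17 ≡ 30 (mod 47).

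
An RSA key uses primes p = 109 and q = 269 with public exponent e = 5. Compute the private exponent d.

5789

φ(n) = (p−1)(q−1) = 108·268 = 28944.
Need d with 5·d ≡ 1 (mod 28944). Apply the extended Euclidean algorithm:
28944 = 5788×5 + 4
5 = 1×4 + 1
4 = 4×1 + 0
Back-substitute:
1 = 5 − 4
1 = −28944 + 5789·5
So 5·5789 ≡ 1 (mod 28944), hence d = 5789.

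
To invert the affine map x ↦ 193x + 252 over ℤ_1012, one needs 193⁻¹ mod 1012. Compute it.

Extended Euclidean algorithm:
1012 = 5×193 + 47
193 = 4×47 + 5
47 = 9×5 + 2
5 = 2×2 + 1
2 = 2×1 + 0
Since gcd(193, 1012) = 1, back-substitute to write 1 as a combination:
1 = 5 − 2·2
1 = −2·47 + 19·5
1 = 19·193 − 78·47
1 = −78·1012 + 409·193
So 193·409 ≡ 1 (mod 1012).

409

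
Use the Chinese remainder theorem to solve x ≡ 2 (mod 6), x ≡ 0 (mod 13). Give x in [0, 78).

26

Write x = 2 + 6·k. Then 6·k ≡ 0 − 2 ≡ 11 (mod 13).
Need 6⁻¹ mod 13. Extended Euclid on (13, 6):
13 = 2×6 + 1
6 = 6×1 + 0
Back-substitute:
1 = 13 − 2·6
6⁻¹ ≡ 11 (mod 13), so k ≡ 11·11 ≡ 4 (mod 13).
x = 2 + 6·4 = 26.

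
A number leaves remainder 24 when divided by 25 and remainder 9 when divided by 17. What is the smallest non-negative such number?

349

Write x = 24 + 25·k. Then 25·k ≡ 9 − 24 ≡ 2 (mod 17).
Need 25⁻¹ mod 17. Extended Euclid on (17, 8):
17 = 2·8 + 1
8 = 8·1 + 0
Back-substitute:
1 = 17 − 2·8
25⁻¹ ≡ 15 (mod 17), so k ≡ 15·2 ≡ 13 (mod 17).
x = 24 + 25·13 = 349.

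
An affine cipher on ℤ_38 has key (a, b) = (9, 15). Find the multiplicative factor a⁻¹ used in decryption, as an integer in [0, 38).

17

Apply the Euclidean algorithm to 38 and 9:
38 = 4*9 + 2
9 = 4*2 + 1
2 = 2*1 + 0
gcd = 1, so the inverse exists. Back-substitute:
1 = 9 − 4·2
1 = −4·38 + 17·9
So 9·17 ≡ 1 (mod 38).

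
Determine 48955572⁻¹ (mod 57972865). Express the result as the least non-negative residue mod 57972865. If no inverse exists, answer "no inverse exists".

1693528

gcd(57972865, 48955572) by repeated division:
57972865 = 1·48955572 + 9017293
48955572 = 5·9017293 + 3869107
9017293 = 2·3869107 + 1279079
3869107 = 3·1279079 + 31870
1279079 = 40·31870 + 4279
31870 = 7·4279 + 1917
4279 = 2·1917 + 445
1917 = 4·445 + 137
445 = 3·137 + 34
137 = 4·34 + 1
34 = 34·1 + 0
Since gcd(48955572, 57972865) = 1, back-substitute to write 1 as a combination:
1 = 137 − 4·34
1 = −4·445 + 13·137
1 = 13·1917 − 56·445
1 = −56·4279 + 125·1917
1 = 125·31870 − 931·4279
1 = −931·1279079 + 37365·31870
1 = 37365·3869107 − 113026·1279079
1 = −113026·9017293 + 263417·3869107
1 = 263417·48955572 − 1430111·9017293
1 = −1430111·57972865 + 1693528·48955572
So 48955572·1693528 ≡ 1 (mod 57972865).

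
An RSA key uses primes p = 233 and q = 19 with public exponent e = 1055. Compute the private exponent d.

φ(n) = (p−1)(q−1) = 232·18 = 4176.
Need d with 1055·d ≡ 1 (mod 4176). Apply the extended Euclidean algorithm:
4176 = 3·1055 + 1011
1055 = 1·1011 + 44
1011 = 22·44 + 43
44 = 1·43 + 1
43 = 43·1 + 0
Back-substitute:
1 = 44 − 43
1 = −1011 + 23·44
1 = 23·1055 − 24·1011
1 = −24·4176 + 95·1055
So 1055·95 ≡ 1 (mod 4176), hence d = 95.

95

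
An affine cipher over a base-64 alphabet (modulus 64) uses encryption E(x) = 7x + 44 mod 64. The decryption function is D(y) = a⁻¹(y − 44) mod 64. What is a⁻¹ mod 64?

gcd(64, 7) by repeated division:
64 = 9*7 + 1
7 = 7*1 + 0
gcd = 1, so the inverse exists. Back-substitute:
1 = 64 − 9·7
Thus 7·(-9) ≡ 1 (mod 64); reducing, -9 mod 64 = 55.

55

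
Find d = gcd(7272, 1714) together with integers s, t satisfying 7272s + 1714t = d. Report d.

Euclidean algorithm:
7272 = 4·1714 + 416
1714 = 4·416 + 50
416 = 8·50 + 16
50 = 3·16 + 2
16 = 8·2 + 0
gcd(7272, 1714) = 2.
Working backward:
2 = 50 − 3·16
2 = −3·416 + 25·50
2 = 25·1714 − 103·416
2 = −103·7272 + 437·1714
So 2 = (-103)·7272 + (437)·1714.

2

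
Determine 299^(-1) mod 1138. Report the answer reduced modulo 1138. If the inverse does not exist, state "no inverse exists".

883

Apply the Euclidean algorithm to 1138 and 299:
1138 = 3×299 + 241
299 = 1×241 + 58
241 = 4×58 + 9
58 = 6×9 + 4
9 = 2×4 + 1
4 = 4×1 + 0
Since gcd(299, 1138) = 1, back-substitute to write 1 as a combination:
1 = 9 − 2·4
1 = −2·58 + 13·9
1 = 13·241 − 54·58
1 = −54·299 + 67·241
1 = 67·1138 − 255·299
Thus 299·(-255) ≡ 1 (mod 1138); reducing, -255 mod 1138 = 883.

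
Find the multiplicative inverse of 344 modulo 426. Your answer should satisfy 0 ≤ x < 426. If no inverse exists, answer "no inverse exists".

no inverse exists

Compute gcd(344, 426):
426 = 1·344 + 82
344 = 4·82 + 16
82 = 5·16 + 2
16 = 8·2 + 0
gcd(344, 426) = 2 ≠ 1, so 344 has no multiplicative inverse modulo 426.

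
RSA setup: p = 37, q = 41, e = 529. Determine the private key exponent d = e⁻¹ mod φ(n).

49

φ(n) = (p−1)(q−1) = 36·40 = 1440.
Need d with 529·d ≡ 1 (mod 1440). Apply the extended Euclidean algorithm:
1440 = 2*529 + 382
529 = 1*382 + 147
382 = 2*147 + 88
147 = 1*88 + 59
88 = 1*59 + 29
59 = 2*29 + 1
29 = 29*1 + 0
Back-substitute:
1 = 59 − 2·29
1 = −2·88 + 3·59
1 = 3·147 − 5·88
1 = −5·382 + 13·147
1 = 13·529 − 18·382
1 = −18·1440 + 49·529
So 529·49 ≡ 1 (mod 1440), hence d = 49.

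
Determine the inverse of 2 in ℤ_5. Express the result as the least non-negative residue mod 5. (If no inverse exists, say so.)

3

gcd(5, 2) by repeated division:
5 = 2*2 + 1
2 = 2*1 + 0
gcd = 1, so the inverse exists. Back-substitute:
1 = 5 − 2·2
So 2·(-2) ≡ 1 (mod 5), and -2 ≡ 3 (mod 5).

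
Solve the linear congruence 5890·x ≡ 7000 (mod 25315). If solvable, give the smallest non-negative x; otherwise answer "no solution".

4196

First find gcd(5890, 25315):
25315 = 4*5890 + 1755
5890 = 3*1755 + 625
1755 = 2*625 + 505
625 = 1*505 + 120
505 = 4*120 + 25
120 = 4*25 + 20
25 = 1*20 + 5
20 = 4*5 + 0
gcd = 5 and 5 | 7000, so solutions exist. Divide through by 5: 1178x ≡ 1400 (mod 5063).
Now find 1178⁻¹ mod 5063:
5063 = 4×1178 + 351
1178 = 3×351 + 125
351 = 2×125 + 101
125 = 1×101 + 24
101 = 4×24 + 5
24 = 4×5 + 4
5 = 1×4 + 1
4 = 4×1 + 0
Back-substitute:
1 = 5 − 4
1 = −24 + 5·5
1 = 5·101 − 21·24
1 = −21·125 + 26·101
1 = 26·351 − 73·125
1 = −73·1178 + 245·351
1 = 245·5063 − 1053·1178
So 1178·(-1053) ≡ 1 (mod 5063), i.e. 1178⁻¹ ≡ 4010.
Then x ≡ 4010·1400 ≡ 4196 (mod 5063); the smallest non-negative solution is x = 4196.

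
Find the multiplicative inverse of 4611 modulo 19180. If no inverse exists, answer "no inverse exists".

Run Euclid on (19180, 4611):
19180 = 4×4611 + 736
4611 = 6×736 + 195
736 = 3×195 + 151
195 = 1×151 + 44
151 = 3×44 + 19
44 = 2×19 + 6
19 = 3×6 + 1
6 = 6×1 + 0
gcd = 1, so the inverse exists. Back-substitute:
1 = 19 − 3·6
1 = −3·44 + 7·19
1 = 7·151 − 24·44
1 = −24·195 + 31·151
1 = 31·736 − 117·195
1 = −117·4611 + 733·736
1 = 733·19180 − 3049·4611
Hence 4611⁻¹ ≡ -3049 ≡ 16131 (mod 19180).

16131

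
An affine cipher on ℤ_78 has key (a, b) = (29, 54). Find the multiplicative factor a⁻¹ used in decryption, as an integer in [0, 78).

35

Run Euclid on (78, 29):
78 = 2·29 + 20
29 = 1·20 + 9
20 = 2·9 + 2
9 = 4·2 + 1
2 = 2·1 + 0
The gcd is 1. Working backward:
1 = 9 − 4·2
1 = −4·20 + 9·9
1 = 9·29 − 13·20
1 = −13·78 + 35·29
So 29·35 ≡ 1 (mod 78).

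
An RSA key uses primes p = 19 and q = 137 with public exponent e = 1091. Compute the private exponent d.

635

φ(n) = (p−1)(q−1) = 18·136 = 2448.
Need d with 1091·d ≡ 1 (mod 2448). Apply the extended Euclidean algorithm:
2448 = 2·1091 + 266
1091 = 4·266 + 27
266 = 9·27 + 23
27 = 1·23 + 4
23 = 5·4 + 3
4 = 1·3 + 1
3 = 3·1 + 0
Back-substitute:
1 = 4 − 3
1 = −23 + 6·4
1 = 6·27 − 7·23
1 = −7·266 + 69·27
1 = 69·1091 − 283·266
1 = −283·2448 + 635·1091
So 1091·635 ≡ 1 (mod 2448), hence d = 635.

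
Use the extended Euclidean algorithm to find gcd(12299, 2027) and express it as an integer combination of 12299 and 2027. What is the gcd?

1

Repeated division:
12299 = 6*2027 + 137
2027 = 14*137 + 109
137 = 1*109 + 28
109 = 3*28 + 25
28 = 1*25 + 3
25 = 8*3 + 1
3 = 3*1 + 0
gcd(12299, 2027) = 1.
Express as a combination:
1 = 25 − 8·3
1 = −8·28 + 9·25
1 = 9·109 − 35·28
1 = −35·137 + 44·109
1 = 44·2027 − 651·137
1 = −651·12299 + 3950·2027
So 1 = (-651)·12299 + (3950)·2027.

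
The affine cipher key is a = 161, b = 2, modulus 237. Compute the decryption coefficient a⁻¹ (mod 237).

53

gcd(237, 161) by repeated division:
237 = 1·161 + 76
161 = 2·76 + 9
76 = 8·9 + 4
9 = 2·4 + 1
4 = 4·1 + 0
The gcd is 1. Working backward:
1 = 9 − 2·4
1 = −2·76 + 17·9
1 = 17·161 − 36·76
1 = −36·237 + 53·161
So 161·53 ≡ 1 (mod 237).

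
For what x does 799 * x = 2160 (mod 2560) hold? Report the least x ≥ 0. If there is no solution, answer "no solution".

400

First find gcd(799, 2560):
2560 = 3×799 + 163
799 = 4×163 + 147
163 = 1×147 + 16
147 = 9×16 + 3
16 = 5×3 + 1
3 = 3×1 + 0
gcd = 1, so a unique solution mod 2560 exists.
Back-substitute for the Bézout coefficients:
1 = 16 − 5·3
1 = −5·147 + 46·16
1 = 46·163 − 51·147
1 = −51·799 + 250·163
1 = 250·2560 − 801·799
So 799·(-801) ≡ 1 (mod 2560), giving 799⁻¹ ≡ 1759.
x ≡ 799⁻¹·2160 ≡ 1759·2160 ≡ 400 (mod 2560).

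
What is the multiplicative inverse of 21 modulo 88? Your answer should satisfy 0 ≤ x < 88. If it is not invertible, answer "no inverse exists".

Apply the Euclidean algorithm to 88 and 21:
88 = 4*21 + 4
21 = 5*4 + 1
4 = 4*1 + 0
The gcd is 1. Working backward:
1 = 21 − 5·4
1 = −5·88 + 21·21
So 21·21 ≡ 1 (mod 88).

21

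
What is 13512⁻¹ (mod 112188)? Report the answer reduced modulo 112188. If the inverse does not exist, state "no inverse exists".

no inverse exists

Euclidean algorithm on 112188, 13512:
112188 = 8·13512 + 4092
13512 = 3·4092 + 1236
4092 = 3·1236 + 384
1236 = 3·384 + 84
384 = 4·84 + 48
84 = 1·48 + 36
48 = 1·36 + 12
36 = 3·12 + 0
Since gcd = 12 > 1, 13512 is not a unit mod 112188.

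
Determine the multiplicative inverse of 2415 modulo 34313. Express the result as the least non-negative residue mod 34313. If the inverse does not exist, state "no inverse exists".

Apply the Euclidean algorithm to 34313 and 2415:
34313 = 14*2415 + 503
2415 = 4*503 + 403
503 = 1*403 + 100
403 = 4*100 + 3
100 = 33*3 + 1
3 = 3*1 + 0
The gcd is 1. Working backward:
1 = 100 − 33·3
1 = −33·403 + 133·100
1 = 133·503 − 166·403
1 = −166·2415 + 797·503
1 = 797·34313 − 11324·2415
Thus 2415·(-11324) ≡ 1 (mod 34313); reducing, -11324 mod 34313 = 22989.

22989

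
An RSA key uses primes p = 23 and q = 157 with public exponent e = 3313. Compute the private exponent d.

721

φ(n) = (p−1)(q−1) = 22·156 = 3432.
Need d with 3313·d ≡ 1 (mod 3432). Apply the extended Euclidean algorithm:
3432 = 1·3313 + 119
3313 = 27·119 + 100
119 = 1·100 + 19
100 = 5·19 + 5
19 = 3·5 + 4
5 = 1·4 + 1
4 = 4·1 + 0
Back-substitute:
1 = 5 − 4
1 = −19 + 4·5
1 = 4·100 − 21·19
1 = −21·119 + 25·100
1 = 25·3313 − 696·119
1 = −696·3432 + 721·3313
So 3313·721 ≡ 1 (mod 3432), hence d = 721.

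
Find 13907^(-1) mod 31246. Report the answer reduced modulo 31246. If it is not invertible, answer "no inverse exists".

22169

Run Euclid on (31246, 13907):
31246 = 2×13907 + 3432
13907 = 4×3432 + 179
3432 = 19×179 + 31
179 = 5×31 + 24
31 = 1×24 + 7
24 = 3×7 + 3
7 = 2×3 + 1
3 = 3×1 + 0
The gcd is 1. Working backward:
1 = 7 − 2·3
1 = −2·24 + 7·7
1 = 7·31 − 9·24
1 = −9·179 + 52·31
1 = 52·3432 − 997·179
1 = −997·13907 + 4040·3432
1 = 4040·31246 − 9077·13907
Thus 13907·(-9077) ≡ 1 (mod 31246); reducing, -9077 mod 31246 = 22169.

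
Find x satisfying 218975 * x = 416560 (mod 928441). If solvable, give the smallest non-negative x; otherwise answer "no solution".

First find gcd(218975, 928441):
928441 = 4×218975 + 52541
218975 = 4×52541 + 8811
52541 = 5×8811 + 8486
8811 = 1×8486 + 325
8486 = 26×325 + 36
325 = 9×36 + 1
36 = 36×1 + 0
gcd = 1, so a unique solution mod 928441 exists.
Back-substitute for the Bézout coefficients:
1 = 325 − 9·36
1 = −9·8486 + 235·325
1 = 235·8811 − 244·8486
1 = −244·52541 + 1455·8811
1 = 1455·218975 − 6064·52541
1 = −6064·928441 + 25711·218975
So 218975·(25711) ≡ 1 (mod 928441), giving 218975⁻¹ ≡ 25711.
x ≡ 218975⁻¹·416560 ≡ 25711·416560 ≡ 607225 (mod 928441).

607225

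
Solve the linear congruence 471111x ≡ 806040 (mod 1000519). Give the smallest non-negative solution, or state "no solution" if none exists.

First find gcd(471111, 1000519):
1000519 = 2×471111 + 58297
471111 = 8×58297 + 4735
58297 = 12×4735 + 1477
4735 = 3×1477 + 304
1477 = 4×304 + 261
304 = 1×261 + 43
261 = 6×43 + 3
43 = 14×3 + 1
3 = 3×1 + 0
gcd = 1, so a unique solution mod 1000519 exists.
Back-substitute for the Bézout coefficients:
1 = 43 − 14·3
1 = −14·261 + 85·43
1 = 85·304 − 99·261
1 = −99·1477 + 481·304
1 = 481·4735 − 1542·1477
1 = −1542·58297 + 18985·4735
1 = 18985·471111 − 153422·58297
1 = −153422·1000519 + 325829·471111
So 471111·(325829) ≡ 1 (mod 1000519), giving 471111⁻¹ ≡ 325829.
x ≡ 471111⁻¹·806040 ≡ 325829·806040 ≡ 972774 (mod 1000519).

972774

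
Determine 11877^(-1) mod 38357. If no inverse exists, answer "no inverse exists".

4770

gcd(38357, 11877) by repeated division:
38357 = 3×11877 + 2726
11877 = 4×2726 + 973
2726 = 2×973 + 780
973 = 1×780 + 193
780 = 4×193 + 8
193 = 24×8 + 1
8 = 8×1 + 0
The gcd is 1. Working backward:
1 = 193 − 24·8
1 = −24·780 + 97·193
1 = 97·973 − 121·780
1 = −121·2726 + 339·973
1 = 339·11877 − 1477·2726
1 = −1477·38357 + 4770·11877
So 11877·4770 ≡ 1 (mod 38357).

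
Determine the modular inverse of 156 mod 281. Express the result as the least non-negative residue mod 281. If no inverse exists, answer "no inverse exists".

Extended Euclidean algorithm:
281 = 1×156 + 125
156 = 1×125 + 31
125 = 4×31 + 1
31 = 31×1 + 0
The gcd is 1. Working backward:
1 = 125 − 4·31
1 = −4·156 + 5·125
1 = 5·281 − 9·156
So 156·(-9) ≡ 1 (mod 281), and -9 ≡ 272 (mod 281).

272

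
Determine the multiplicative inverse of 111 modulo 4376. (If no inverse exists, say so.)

3351

Run Euclid on (4376, 111):
4376 = 39×111 + 47
111 = 2×47 + 17
47 = 2×17 + 13
17 = 1×13 + 4
13 = 3×4 + 1
4 = 4×1 + 0
Since gcd(111, 4376) = 1, back-substitute to write 1 as a combination:
1 = 13 − 3·4
1 = −3·17 + 4·13
1 = 4·47 − 11·17
1 = −11·111 + 26·47
1 = 26·4376 − 1025·111
Hence 111⁻¹ ≡ -1025 ≡ 3351 (mod 4376).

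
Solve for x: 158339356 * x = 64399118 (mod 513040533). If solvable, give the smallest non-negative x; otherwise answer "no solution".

First find gcd(158339356, 513040533):
513040533 = 3·158339356 + 38022465
158339356 = 4·38022465 + 6249496
38022465 = 6·6249496 + 525489
6249496 = 11·525489 + 469117
525489 = 1·469117 + 56372
469117 = 8·56372 + 18141
56372 = 3·18141 + 1949
18141 = 9·1949 + 600
1949 = 3·600 + 149
600 = 4·149 + 4
149 = 37·4 + 1
4 = 4·1 + 0
gcd = 1, so a unique solution mod 513040533 exists.
Back-substitute for the Bézout coefficients:
1 = 149 − 37·4
1 = −37·600 + 149·149
1 = 149·1949 − 484·600
1 = −484·18141 + 4505·1949
1 = 4505·56372 − 13999·18141
1 = −13999·469117 + 116497·56372
1 = 116497·525489 − 130496·469117
1 = −130496·6249496 + 1551953·525489
1 = 1551953·38022465 − 9442214·6249496
1 = −9442214·158339356 + 39320809·38022465
1 = 39320809·513040533 − 127404641·158339356
So 158339356·(-127404641) ≡ 1 (mod 513040533), giving 158339356⁻¹ ≡ 385635892.
x ≡ 158339356⁻¹·64399118 ≡ 385635892·64399118 ≡ 345239897 (mod 513040533).

345239897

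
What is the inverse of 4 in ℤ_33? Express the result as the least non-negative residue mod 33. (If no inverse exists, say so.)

gcd(33, 4) by repeated division:
33 = 8*4 + 1
4 = 4*1 + 0
gcd = 1, so the inverse exists. Back-substitute:
1 = 33 − 8·4
Thus 4·(-8) ≡ 1 (mod 33); reducing, -8 mod 33 = 25.

25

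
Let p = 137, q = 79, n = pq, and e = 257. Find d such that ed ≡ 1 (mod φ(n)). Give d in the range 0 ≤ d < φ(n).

φ(n) = (p−1)(q−1) = 136·78 = 10608.
Need d with 257·d ≡ 1 (mod 10608). Apply the extended Euclidean algorithm:
10608 = 41*257 + 71
257 = 3*71 + 44
71 = 1*44 + 27
44 = 1*27 + 17
27 = 1*17 + 10
17 = 1*10 + 7
10 = 1*7 + 3
7 = 2*3 + 1
3 = 3*1 + 0
Back-substitute:
1 = 7 − 2·3
1 = −2·10 + 3·7
1 = 3·17 − 5·10
1 = −5·27 + 8·17
1 = 8·44 − 13·27
1 = −13·71 + 21·44
1 = 21·257 − 76·71
1 = −76·10608 + 3137·257
So 257·3137 ≡ 1 (mod 10608), hence d = 3137.

3137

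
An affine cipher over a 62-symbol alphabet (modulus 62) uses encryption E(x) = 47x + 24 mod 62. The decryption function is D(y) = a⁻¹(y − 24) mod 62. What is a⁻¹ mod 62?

Apply the Euclidean algorithm to 62 and 47:
62 = 1×47 + 15
47 = 3×15 + 2
15 = 7×2 + 1
2 = 2×1 + 0
gcd = 1, so the inverse exists. Back-substitute:
1 = 15 − 7·2
1 = −7·47 + 22·15
1 = 22·62 − 29·47
So 47·(-29) ≡ 1 (mod 62), and -29 ≡ 33 (mod 62).

33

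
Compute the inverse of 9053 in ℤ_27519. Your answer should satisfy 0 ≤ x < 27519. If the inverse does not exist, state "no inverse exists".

Extended Euclidean algorithm:
27519 = 3×9053 + 360
9053 = 25×360 + 53
360 = 6×53 + 42
53 = 1×42 + 11
42 = 3×11 + 9
11 = 1×9 + 2
9 = 4×2 + 1
2 = 2×1 + 0
Since gcd(9053, 27519) = 1, back-substitute to write 1 as a combination:
1 = 9 − 4·2
1 = −4·11 + 5·9
1 = 5·42 − 19·11
1 = −19·53 + 24·42
1 = 24·360 − 163·53
1 = −163·9053 + 4099·360
1 = 4099·27519 − 12460·9053
Hence 9053⁻¹ ≡ -12460 ≡ 15059 (mod 27519).

15059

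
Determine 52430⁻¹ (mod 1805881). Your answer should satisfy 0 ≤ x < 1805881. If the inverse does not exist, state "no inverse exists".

Euclidean algorithm on 1805881, 52430:
1805881 = 34·52430 + 23261
52430 = 2·23261 + 5908
23261 = 3·5908 + 5537
5908 = 1·5537 + 371
5537 = 14·371 + 343
371 = 1·343 + 28
343 = 12·28 + 7
28 = 4·7 + 0
gcd(52430, 1805881) = 7 ≠ 1, so 52430 has no multiplicative inverse modulo 1805881.

no inverse exists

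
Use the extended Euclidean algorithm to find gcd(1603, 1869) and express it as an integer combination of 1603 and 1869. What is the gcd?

Apply Euclid's algorithm to 1869 and 1603:
1869 = 1×1603 + 266
1603 = 6×266 + 7
266 = 38×7 + 0
gcd(1603, 1869) = 7.
Working backward:
7 = 1603 − 6·266
7 = −6·1869 + 7·1603
So 7 = (-6)·1869 + (7)·1603.

7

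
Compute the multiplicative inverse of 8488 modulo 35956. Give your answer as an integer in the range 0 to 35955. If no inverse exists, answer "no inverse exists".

no inverse exists

Euclidean algorithm on 35956, 8488:
35956 = 4×8488 + 2004
8488 = 4×2004 + 472
2004 = 4×472 + 116
472 = 4×116 + 8
116 = 14×8 + 4
8 = 2×4 + 0
The gcd is 4, not 1, hence no inverse exists.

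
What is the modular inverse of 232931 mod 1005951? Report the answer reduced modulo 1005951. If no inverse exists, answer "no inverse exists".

Extended Euclidean algorithm:
1005951 = 4*232931 + 74227
232931 = 3*74227 + 10250
74227 = 7*10250 + 2477
10250 = 4*2477 + 342
2477 = 7*342 + 83
342 = 4*83 + 10
83 = 8*10 + 3
10 = 3*3 + 1
3 = 3*1 + 0
Since gcd(232931, 1005951) = 1, back-substitute to write 1 as a combination:
1 = 10 − 3·3
1 = −3·83 + 25·10
1 = 25·342 − 103·83
1 = −103·2477 + 746·342
1 = 746·10250 − 3087·2477
1 = −3087·74227 + 22355·10250
1 = 22355·232931 − 70152·74227
1 = −70152·1005951 + 302963·232931
So 232931·302963 ≡ 1 (mod 1005951).

302963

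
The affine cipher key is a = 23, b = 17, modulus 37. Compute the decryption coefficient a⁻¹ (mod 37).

gcd(37, 23) by repeated division:
37 = 1×23 + 14
23 = 1×14 + 9
14 = 1×9 + 5
9 = 1×5 + 4
5 = 1×4 + 1
4 = 4×1 + 0
Since gcd(23, 37) = 1, back-substitute to write 1 as a combination:
1 = 5 − 4
1 = −9 + 2·5
1 = 2·14 − 3·9
1 = −3·23 + 5·14
1 = 5·37 − 8·23
So 23·(-8) ≡ 1 (mod 37), and -8 ≡ 29 (mod 37).

29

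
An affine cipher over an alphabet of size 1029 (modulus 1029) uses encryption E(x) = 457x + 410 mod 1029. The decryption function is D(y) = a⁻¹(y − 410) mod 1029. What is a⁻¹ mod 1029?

Extended Euclidean algorithm:
1029 = 2·457 + 115
457 = 3·115 + 112
115 = 1·112 + 3
112 = 37·3 + 1
3 = 3·1 + 0
gcd = 1, so the inverse exists. Back-substitute:
1 = 112 − 37·3
1 = −37·115 + 38·112
1 = 38·457 − 151·115
1 = −151·1029 + 340·457
So 457·340 ≡ 1 (mod 1029).

340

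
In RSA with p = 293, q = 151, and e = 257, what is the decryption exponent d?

1193

φ(n) = (p−1)(q−1) = 292·150 = 43800.
Need d with 257·d ≡ 1 (mod 43800). Apply the extended Euclidean algorithm:
43800 = 170·257 + 110
257 = 2·110 + 37
110 = 2·37 + 36
37 = 1·36 + 1
36 = 36·1 + 0
Back-substitute:
1 = 37 − 36
1 = −110 + 3·37
1 = 3·257 − 7·110
1 = −7·43800 + 1193·257
So 257·1193 ≡ 1 (mod 43800), hence d = 1193.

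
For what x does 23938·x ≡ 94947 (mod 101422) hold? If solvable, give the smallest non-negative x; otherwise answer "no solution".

no solution

gcd(23938, 101422):
101422 = 4×23938 + 5670
23938 = 4×5670 + 1258
5670 = 4×1258 + 638
1258 = 1×638 + 620
638 = 1×620 + 18
620 = 34×18 + 8
18 = 2×8 + 2
8 = 4×2 + 0
gcd = 2, but 2 ∤ 94947, so the congruence has no solution.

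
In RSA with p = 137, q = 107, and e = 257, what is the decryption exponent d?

10209

φ(n) = (p−1)(q−1) = 136·106 = 14416.
Need d with 257·d ≡ 1 (mod 14416). Apply the extended Euclidean algorithm:
14416 = 56*257 + 24
257 = 10*24 + 17
24 = 1*17 + 7
17 = 2*7 + 3
7 = 2*3 + 1
3 = 3*1 + 0
Back-substitute:
1 = 7 − 2·3
1 = −2·17 + 5·7
1 = 5·24 − 7·17
1 = −7·257 + 75·24
1 = 75·14416 − 4207·257
So 257·(-4207) ≡ 1 (mod 14416), hence d ≡ -4207 ≡ 10209 (mod 14416).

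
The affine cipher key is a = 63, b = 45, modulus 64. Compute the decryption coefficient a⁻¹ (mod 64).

Extended Euclidean algorithm:
64 = 1×63 + 1
63 = 63×1 + 0
Since gcd(63, 64) = 1, back-substitute to write 1 as a combination:
1 = 64 − 63
Thus 63·(-1) ≡ 1 (mod 64); reducing, -1 mod 64 = 63.

63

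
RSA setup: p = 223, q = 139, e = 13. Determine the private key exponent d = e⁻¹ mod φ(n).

18853

φ(n) = (p−1)(q−1) = 222·138 = 30636.
Need d with 13·d ≡ 1 (mod 30636). Apply the extended Euclidean algorithm:
30636 = 2356·13 + 8
13 = 1·8 + 5
8 = 1·5 + 3
5 = 1·3 + 2
3 = 1·2 + 1
2 = 2·1 + 0
Back-substitute:
1 = 3 − 2
1 = −5 + 2·3
1 = 2·8 − 3·5
1 = −3·13 + 5·8
1 = 5·30636 − 11783·13
So 13·(-11783) ≡ 1 (mod 30636), hence d ≡ -11783 ≡ 18853 (mod 30636).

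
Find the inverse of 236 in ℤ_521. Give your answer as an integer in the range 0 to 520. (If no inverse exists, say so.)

Apply the Euclidean algorithm to 521 and 236:
521 = 2*236 + 49
236 = 4*49 + 40
49 = 1*40 + 9
40 = 4*9 + 4
9 = 2*4 + 1
4 = 4*1 + 0
The gcd is 1. Working backward:
1 = 9 − 2·4
1 = −2·40 + 9·9
1 = 9·49 − 11·40
1 = −11·236 + 53·49
1 = 53·521 − 117·236
Thus 236·(-117) ≡ 1 (mod 521); reducing, -117 mod 521 = 404.

404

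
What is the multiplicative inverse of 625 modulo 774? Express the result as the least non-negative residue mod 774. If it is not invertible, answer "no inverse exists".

187

Extended Euclidean algorithm:
774 = 1·625 + 149
625 = 4·149 + 29
149 = 5·29 + 4
29 = 7·4 + 1
4 = 4·1 + 0
The gcd is 1. Working backward:
1 = 29 − 7·4
1 = −7·149 + 36·29
1 = 36·625 − 151·149
1 = −151·774 + 187·625
So 625·187 ≡ 1 (mod 774).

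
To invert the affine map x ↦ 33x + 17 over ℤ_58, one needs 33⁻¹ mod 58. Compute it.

Extended Euclidean algorithm:
58 = 1·33 + 25
33 = 1·25 + 8
25 = 3·8 + 1
8 = 8·1 + 0
Since gcd(33, 58) = 1, back-substitute to write 1 as a combination:
1 = 25 − 3·8
1 = −3·33 + 4·25
1 = 4·58 − 7·33
Hence 33⁻¹ ≡ -7 ≡ 51 (mod 58).

51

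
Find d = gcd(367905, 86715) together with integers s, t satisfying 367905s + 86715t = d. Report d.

15

Repeated division:
367905 = 4×86715 + 21045
86715 = 4×21045 + 2535
21045 = 8×2535 + 765
2535 = 3×765 + 240
765 = 3×240 + 45
240 = 5×45 + 15
45 = 3×15 + 0
gcd(367905, 86715) = 15.
Express as a combination:
15 = 240 − 5·45
15 = −5·765 + 16·240
15 = 16·2535 − 53·765
15 = −53·21045 + 440·2535
15 = 440·86715 − 1813·21045
15 = −1813·367905 + 7692·86715
So 15 = (-1813)·367905 + (7692)·86715.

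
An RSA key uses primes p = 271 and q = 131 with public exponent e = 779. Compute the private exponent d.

22619

φ(n) = (p−1)(q−1) = 270·130 = 35100.
Need d with 779·d ≡ 1 (mod 35100). Apply the extended Euclidean algorithm:
35100 = 45*779 + 45
779 = 17*45 + 14
45 = 3*14 + 3
14 = 4*3 + 2
3 = 1*2 + 1
2 = 2*1 + 0
Back-substitute:
1 = 3 − 2
1 = −14 + 5·3
1 = 5·45 − 16·14
1 = −16·779 + 277·45
1 = 277·35100 − 12481·779
So 779·(-12481) ≡ 1 (mod 35100), hence d ≡ -12481 ≡ 22619 (mod 35100).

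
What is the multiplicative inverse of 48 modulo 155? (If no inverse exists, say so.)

Extended Euclidean algorithm:
155 = 3·48 + 11
48 = 4·11 + 4
11 = 2·4 + 3
4 = 1·3 + 1
3 = 3·1 + 0
Since gcd(48, 155) = 1, back-substitute to write 1 as a combination:
1 = 4 − 3
1 = −11 + 3·4
1 = 3·48 − 13·11
1 = −13·155 + 42·48
So 48·42 ≡ 1 (mod 155).

42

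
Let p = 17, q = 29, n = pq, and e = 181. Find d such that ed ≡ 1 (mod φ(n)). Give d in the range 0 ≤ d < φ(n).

φ(n) = (p−1)(q−1) = 16·28 = 448.
Need d with 181·d ≡ 1 (mod 448). Apply the extended Euclidean algorithm:
448 = 2·181 + 86
181 = 2·86 + 9
86 = 9·9 + 5
9 = 1·5 + 4
5 = 1·4 + 1
4 = 4·1 + 0
Back-substitute:
1 = 5 − 4
1 = −9 + 2·5
1 = 2·86 − 19·9
1 = −19·181 + 40·86
1 = 40·448 − 99·181
So 181·(-99) ≡ 1 (mod 448), hence d ≡ -99 ≡ 349 (mod 448).

349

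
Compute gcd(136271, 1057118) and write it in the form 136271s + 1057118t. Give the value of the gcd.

1

Euclidean algorithm:
1057118 = 7×136271 + 103221
136271 = 1×103221 + 33050
103221 = 3×33050 + 4071
33050 = 8×4071 + 482
4071 = 8×482 + 215
482 = 2×215 + 52
215 = 4×52 + 7
52 = 7×7 + 3
7 = 2×3 + 1
3 = 3×1 + 0
gcd(136271, 1057118) = 1.
Working backward:
1 = 7 − 2·3
1 = −2·52 + 15·7
1 = 15·215 − 62·52
1 = −62·482 + 139·215
1 = 139·4071 − 1174·482
1 = −1174·33050 + 9531·4071
1 = 9531·103221 − 29767·33050
1 = −29767·136271 + 39298·103221
1 = 39298·1057118 − 304853·136271
So 1 = (39298)·1057118 + (-304853)·136271.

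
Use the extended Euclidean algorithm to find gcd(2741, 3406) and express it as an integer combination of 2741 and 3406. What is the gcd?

Euclidean algorithm:
3406 = 1·2741 + 665
2741 = 4·665 + 81
665 = 8·81 + 17
81 = 4·17 + 13
17 = 1·13 + 4
13 = 3·4 + 1
4 = 4·1 + 0
gcd(2741, 3406) = 1.
Working backward:
1 = 13 − 3·4
1 = −3·17 + 4·13
1 = 4·81 − 19·17
1 = −19·665 + 156·81
1 = 156·2741 − 643·665
1 = −643·3406 + 799·2741
So 1 = (-643)·3406 + (799)·2741.

1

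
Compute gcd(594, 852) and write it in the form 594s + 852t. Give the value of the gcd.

6

Apply Euclid's algorithm to 852 and 594:
852 = 1*594 + 258
594 = 2*258 + 78
258 = 3*78 + 24
78 = 3*24 + 6
24 = 4*6 + 0
gcd(594, 852) = 6.
Working backward:
6 = 78 − 3·24
6 = −3·258 + 10·78
6 = 10·594 − 23·258
6 = −23·852 + 33·594
So 6 = (-23)·852 + (33)·594.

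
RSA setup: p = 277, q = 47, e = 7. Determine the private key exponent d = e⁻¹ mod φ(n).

φ(n) = (p−1)(q−1) = 276·46 = 12696.
Need d with 7·d ≡ 1 (mod 12696). Apply the extended Euclidean algorithm:
12696 = 1813·7 + 5
7 = 1·5 + 2
5 = 2·2 + 1
2 = 2·1 + 0
Back-substitute:
1 = 5 − 2·2
1 = −2·7 + 3·5
1 = 3·12696 − 5441·7
So 7·(-5441) ≡ 1 (mod 12696), hence d ≡ -5441 ≡ 7255 (mod 12696).

7255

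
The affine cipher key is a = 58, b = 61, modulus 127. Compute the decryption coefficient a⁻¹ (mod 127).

gcd(127, 58) by repeated division:
127 = 2*58 + 11
58 = 5*11 + 3
11 = 3*3 + 2
3 = 1*2 + 1
2 = 2*1 + 0
The gcd is 1. Working backward:
1 = 3 − 2
1 = −11 + 4·3
1 = 4·58 − 21·11
1 = −21·127 + 46·58
So 58·46 ≡ 1 (mod 127).

46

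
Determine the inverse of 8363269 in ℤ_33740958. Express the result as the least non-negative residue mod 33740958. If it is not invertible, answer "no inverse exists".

Apply the Euclidean algorithm to 33740958 and 8363269:
33740958 = 4×8363269 + 287882
8363269 = 29×287882 + 14691
287882 = 19×14691 + 8753
14691 = 1×8753 + 5938
8753 = 1×5938 + 2815
5938 = 2×2815 + 308
2815 = 9×308 + 43
308 = 7×43 + 7
43 = 6×7 + 1
7 = 7×1 + 0
The gcd is 1. Working backward:
1 = 43 − 6·7
1 = −6·308 + 43·43
1 = 43·2815 − 393·308
1 = −393·5938 + 829·2815
1 = 829·8753 − 1222·5938
1 = −1222·14691 + 2051·8753
1 = 2051·287882 − 40191·14691
1 = −40191·8363269 + 1167590·287882
1 = 1167590·33740958 − 4710551·8363269
Thus 8363269·(-4710551) ≡ 1 (mod 33740958); reducing, -4710551 mod 33740958 = 29030407.

29030407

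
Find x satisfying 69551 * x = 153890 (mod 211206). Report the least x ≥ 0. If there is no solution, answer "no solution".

First find gcd(69551, 211206):
211206 = 3×69551 + 2553
69551 = 27×2553 + 620
2553 = 4×620 + 73
620 = 8×73 + 36
73 = 2×36 + 1
36 = 36×1 + 0
gcd = 1, so a unique solution mod 211206 exists.
Back-substitute for the Bézout coefficients:
1 = 73 − 2·36
1 = −2·620 + 17·73
1 = 17·2553 − 70·620
1 = −70·69551 + 1907·2553
1 = 1907·211206 − 5791·69551
So 69551·(-5791) ≡ 1 (mod 211206), giving 69551⁻¹ ≡ 205415.
x ≡ 69551⁻¹·153890 ≡ 205415·153890 ≡ 112330 (mod 211206).

112330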